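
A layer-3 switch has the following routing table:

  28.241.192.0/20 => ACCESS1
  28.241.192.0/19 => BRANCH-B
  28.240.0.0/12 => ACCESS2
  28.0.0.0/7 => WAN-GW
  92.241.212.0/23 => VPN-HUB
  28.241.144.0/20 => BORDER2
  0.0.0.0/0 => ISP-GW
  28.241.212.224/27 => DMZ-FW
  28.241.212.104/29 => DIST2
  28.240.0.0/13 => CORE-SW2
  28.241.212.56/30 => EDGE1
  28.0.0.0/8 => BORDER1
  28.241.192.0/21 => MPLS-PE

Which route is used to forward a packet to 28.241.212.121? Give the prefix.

Entries matching 28.241.212.121:
  0.0.0.0/0 (default, matches everything)
  28.0.0.0/7 (28.0.0.0 - 29.255.255.255)
  28.0.0.0/8 (28.0.0.0 - 28.255.255.255)
  28.240.0.0/12 (28.240.0.0 - 28.255.255.255)
  28.240.0.0/13 (28.240.0.0 - 28.247.255.255)
  28.241.192.0/19 (28.241.192.0 - 28.241.223.255)
Most specific is 28.241.192.0/19.

28.241.192.0/19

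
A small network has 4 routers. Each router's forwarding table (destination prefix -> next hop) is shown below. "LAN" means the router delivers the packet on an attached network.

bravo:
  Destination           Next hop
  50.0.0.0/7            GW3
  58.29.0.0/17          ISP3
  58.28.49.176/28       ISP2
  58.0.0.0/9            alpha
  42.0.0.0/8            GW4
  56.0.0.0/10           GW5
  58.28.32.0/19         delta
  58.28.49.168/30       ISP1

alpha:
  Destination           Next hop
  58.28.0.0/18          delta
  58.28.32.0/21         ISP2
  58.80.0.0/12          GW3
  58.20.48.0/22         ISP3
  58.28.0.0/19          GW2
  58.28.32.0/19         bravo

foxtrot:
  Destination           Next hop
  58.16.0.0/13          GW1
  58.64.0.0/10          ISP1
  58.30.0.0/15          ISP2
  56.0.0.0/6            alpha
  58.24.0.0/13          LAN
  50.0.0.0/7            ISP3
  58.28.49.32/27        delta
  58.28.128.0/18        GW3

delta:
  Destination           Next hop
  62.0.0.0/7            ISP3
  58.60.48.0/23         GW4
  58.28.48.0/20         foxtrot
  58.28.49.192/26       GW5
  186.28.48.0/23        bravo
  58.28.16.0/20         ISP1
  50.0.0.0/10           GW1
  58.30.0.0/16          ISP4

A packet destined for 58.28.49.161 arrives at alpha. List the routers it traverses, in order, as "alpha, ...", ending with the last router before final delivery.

alpha, bravo, delta, foxtrot

At alpha: longest match for 58.28.49.161 is 58.28.32.0/19 -> bravo
At bravo: longest match for 58.28.49.161 is 58.28.32.0/19 -> delta
At delta: longest match for 58.28.49.161 is 58.28.48.0/20 -> foxtrot
At foxtrot: longest match for 58.28.49.161 is 58.24.0.0/13 -> LAN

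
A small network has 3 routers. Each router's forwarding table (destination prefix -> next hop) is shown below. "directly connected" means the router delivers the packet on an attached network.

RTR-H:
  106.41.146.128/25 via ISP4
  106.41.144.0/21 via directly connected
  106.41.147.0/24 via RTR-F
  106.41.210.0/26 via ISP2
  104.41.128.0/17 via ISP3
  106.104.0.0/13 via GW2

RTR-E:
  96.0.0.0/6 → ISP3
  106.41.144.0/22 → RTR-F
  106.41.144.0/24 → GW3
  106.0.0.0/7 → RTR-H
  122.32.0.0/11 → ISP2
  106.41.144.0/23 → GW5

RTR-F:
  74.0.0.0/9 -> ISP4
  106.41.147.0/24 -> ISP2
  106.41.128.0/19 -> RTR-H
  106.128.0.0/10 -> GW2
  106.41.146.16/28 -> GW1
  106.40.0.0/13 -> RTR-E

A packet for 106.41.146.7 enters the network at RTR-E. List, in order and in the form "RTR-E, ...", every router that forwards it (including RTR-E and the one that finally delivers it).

At RTR-E: longest match for 106.41.146.7 is 106.41.144.0/22 -> RTR-F
At RTR-F: longest match for 106.41.146.7 is 106.41.128.0/19 -> RTR-H
At RTR-H: longest match for 106.41.146.7 is 106.41.144.0/21 -> directly connected

RTR-E, RTR-F, RTR-H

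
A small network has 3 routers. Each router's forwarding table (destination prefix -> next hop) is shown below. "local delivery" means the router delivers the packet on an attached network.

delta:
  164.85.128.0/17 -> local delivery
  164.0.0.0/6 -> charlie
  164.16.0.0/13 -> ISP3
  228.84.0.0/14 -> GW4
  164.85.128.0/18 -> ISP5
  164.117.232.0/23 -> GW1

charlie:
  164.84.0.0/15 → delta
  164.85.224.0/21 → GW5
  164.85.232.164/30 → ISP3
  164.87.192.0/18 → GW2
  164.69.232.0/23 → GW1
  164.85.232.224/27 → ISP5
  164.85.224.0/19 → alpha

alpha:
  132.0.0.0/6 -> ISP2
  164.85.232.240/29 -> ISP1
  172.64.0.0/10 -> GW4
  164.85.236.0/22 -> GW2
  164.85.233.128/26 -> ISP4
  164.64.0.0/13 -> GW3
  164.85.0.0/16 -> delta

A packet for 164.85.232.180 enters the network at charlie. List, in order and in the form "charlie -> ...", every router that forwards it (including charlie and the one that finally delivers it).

At charlie: longest match for 164.85.232.180 is 164.85.224.0/19 -> alpha
At alpha: longest match for 164.85.232.180 is 164.85.0.0/16 -> delta
At delta: longest match for 164.85.232.180 is 164.85.128.0/17 -> local delivery

charlie -> alpha -> delta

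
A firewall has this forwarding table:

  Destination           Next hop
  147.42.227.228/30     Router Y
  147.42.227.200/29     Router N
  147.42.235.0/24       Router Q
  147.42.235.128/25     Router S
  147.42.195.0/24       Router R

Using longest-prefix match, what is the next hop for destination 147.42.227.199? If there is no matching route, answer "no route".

no route

No entry's prefix contains 147.42.227.199; there is no default route.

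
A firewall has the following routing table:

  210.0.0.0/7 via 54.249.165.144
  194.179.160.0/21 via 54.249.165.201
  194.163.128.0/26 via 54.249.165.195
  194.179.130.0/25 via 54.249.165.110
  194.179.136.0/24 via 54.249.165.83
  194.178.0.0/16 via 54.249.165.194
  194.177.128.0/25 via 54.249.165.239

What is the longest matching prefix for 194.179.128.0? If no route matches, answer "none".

none

194.179.128.0 is outside every listed prefix and there is no default route.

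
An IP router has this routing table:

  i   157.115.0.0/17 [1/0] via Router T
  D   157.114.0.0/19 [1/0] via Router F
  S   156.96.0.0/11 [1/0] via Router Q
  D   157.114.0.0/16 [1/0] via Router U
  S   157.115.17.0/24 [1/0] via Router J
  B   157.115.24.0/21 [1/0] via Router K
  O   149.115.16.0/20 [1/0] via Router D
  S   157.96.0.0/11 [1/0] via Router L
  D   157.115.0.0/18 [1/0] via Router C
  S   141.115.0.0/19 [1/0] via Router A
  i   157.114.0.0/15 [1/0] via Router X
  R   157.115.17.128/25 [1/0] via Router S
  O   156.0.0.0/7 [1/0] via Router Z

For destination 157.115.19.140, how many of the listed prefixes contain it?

Prefixes containing 157.115.19.140:
  156.0.0.0/7 (156.0.0.0 - 157.255.255.255)
  157.96.0.0/11 (157.96.0.0 - 157.127.255.255)
  157.114.0.0/15 (157.114.0.0 - 157.115.255.255)
  157.115.0.0/17 (157.115.0.0 - 157.115.127.255)
  157.115.0.0/18 (157.115.0.0 - 157.115.63.255)
Total matching entries: 5.

5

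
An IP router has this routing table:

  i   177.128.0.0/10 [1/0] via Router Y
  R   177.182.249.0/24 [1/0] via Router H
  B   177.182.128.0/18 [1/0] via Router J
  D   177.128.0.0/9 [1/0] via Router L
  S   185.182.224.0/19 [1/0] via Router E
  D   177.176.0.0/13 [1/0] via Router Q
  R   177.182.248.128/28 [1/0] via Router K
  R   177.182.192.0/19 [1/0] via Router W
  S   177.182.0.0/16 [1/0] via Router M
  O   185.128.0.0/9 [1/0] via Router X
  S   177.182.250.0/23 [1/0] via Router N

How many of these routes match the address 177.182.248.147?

Prefixes containing 177.182.248.147:
  177.128.0.0/9 (177.128.0.0 - 177.255.255.255)
  177.128.0.0/10 (177.128.0.0 - 177.191.255.255)
  177.176.0.0/13 (177.176.0.0 - 177.183.255.255)
  177.182.0.0/16 (177.182.0.0 - 177.182.255.255)
Total matching entries: 4.

4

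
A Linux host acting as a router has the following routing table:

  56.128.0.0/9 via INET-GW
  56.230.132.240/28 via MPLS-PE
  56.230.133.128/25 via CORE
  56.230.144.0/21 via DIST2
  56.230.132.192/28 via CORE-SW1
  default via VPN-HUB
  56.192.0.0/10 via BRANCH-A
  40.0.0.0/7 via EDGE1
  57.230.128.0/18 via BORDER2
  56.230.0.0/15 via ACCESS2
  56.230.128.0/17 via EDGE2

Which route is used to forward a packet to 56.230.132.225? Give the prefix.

Entries matching 56.230.132.225:
  0.0.0.0/0 (default, matches everything)
  56.128.0.0/9 (56.128.0.0 - 56.255.255.255)
  56.192.0.0/10 (56.192.0.0 - 56.255.255.255)
  56.230.0.0/15 (56.230.0.0 - 56.231.255.255)
  56.230.128.0/17 (56.230.128.0 - 56.230.255.255)
Most specific is 56.230.128.0/17.

56.230.128.0/17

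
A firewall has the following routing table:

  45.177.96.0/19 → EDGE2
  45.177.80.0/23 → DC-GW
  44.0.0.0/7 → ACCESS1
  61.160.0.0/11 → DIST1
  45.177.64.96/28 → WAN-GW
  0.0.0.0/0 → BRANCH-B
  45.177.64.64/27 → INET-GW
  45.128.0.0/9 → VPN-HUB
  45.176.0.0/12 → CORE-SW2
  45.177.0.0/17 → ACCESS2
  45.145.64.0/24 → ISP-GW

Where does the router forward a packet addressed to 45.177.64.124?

Routes whose prefix contains 45.177.64.124:
  0.0.0.0/0 (default, matches everything) -> BRANCH-B
  44.0.0.0/7 (44.0.0.0 - 45.255.255.255) -> ACCESS1
  45.128.0.0/9 (45.128.0.0 - 45.255.255.255) -> VPN-HUB
  45.176.0.0/12 (45.176.0.0 - 45.191.255.255) -> CORE-SW2
  45.177.0.0/17 (45.177.0.0 - 45.177.127.255) -> ACCESS2
More-specific entries that do NOT match:
  45.177.64.96/28 (45.177.64.96 - 45.177.64.111) does not contain 45.177.64.124
  45.177.64.64/27 (45.177.64.64 - 45.177.64.95) does not contain 45.177.64.124
  45.145.64.0/24 (45.145.64.0 - 45.145.64.255) does not contain 45.177.64.124
  45.177.80.0/23 (45.177.80.0 - 45.177.81.255) does not contain 45.177.64.124
  45.177.96.0/19 (45.177.96.0 - 45.177.127.255) does not contain 45.177.64.124
Longest matching prefix is /17 -> next hop ACCESS2.

ACCESS2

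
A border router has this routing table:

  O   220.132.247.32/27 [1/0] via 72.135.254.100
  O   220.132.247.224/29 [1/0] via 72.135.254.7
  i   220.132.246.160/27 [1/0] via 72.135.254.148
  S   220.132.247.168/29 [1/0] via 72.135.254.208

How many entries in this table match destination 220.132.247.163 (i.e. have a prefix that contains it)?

No listed prefix contains 220.132.247.163.
Total matching entries: 0.

0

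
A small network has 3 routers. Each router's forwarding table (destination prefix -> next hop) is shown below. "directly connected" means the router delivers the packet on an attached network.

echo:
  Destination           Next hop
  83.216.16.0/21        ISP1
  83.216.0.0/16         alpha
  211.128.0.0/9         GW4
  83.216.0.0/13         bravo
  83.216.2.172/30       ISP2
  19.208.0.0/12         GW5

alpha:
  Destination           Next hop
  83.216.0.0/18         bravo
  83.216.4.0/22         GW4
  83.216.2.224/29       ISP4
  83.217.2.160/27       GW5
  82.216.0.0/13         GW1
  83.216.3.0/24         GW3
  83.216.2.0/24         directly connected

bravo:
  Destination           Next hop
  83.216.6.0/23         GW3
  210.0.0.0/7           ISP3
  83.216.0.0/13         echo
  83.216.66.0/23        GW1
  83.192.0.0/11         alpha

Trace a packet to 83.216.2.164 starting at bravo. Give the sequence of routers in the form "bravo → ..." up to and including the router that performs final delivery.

bravo → echo → alpha

At bravo: longest match for 83.216.2.164 is 83.216.0.0/13 -> echo
At echo: longest match for 83.216.2.164 is 83.216.0.0/16 -> alpha
At alpha: longest match for 83.216.2.164 is 83.216.2.0/24 -> directly connected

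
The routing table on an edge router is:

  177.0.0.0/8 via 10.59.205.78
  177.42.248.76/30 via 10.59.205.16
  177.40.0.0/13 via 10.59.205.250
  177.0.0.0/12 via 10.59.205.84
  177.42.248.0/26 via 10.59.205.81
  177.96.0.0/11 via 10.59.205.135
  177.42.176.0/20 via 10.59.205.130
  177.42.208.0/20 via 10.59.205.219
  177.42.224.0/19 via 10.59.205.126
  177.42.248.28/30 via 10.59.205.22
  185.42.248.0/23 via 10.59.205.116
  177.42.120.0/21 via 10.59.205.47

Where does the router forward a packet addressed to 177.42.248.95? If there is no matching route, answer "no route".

Routes whose prefix contains 177.42.248.95:
  177.0.0.0/8 (177.0.0.0 - 177.255.255.255) -> 10.59.205.78
  177.40.0.0/13 (177.40.0.0 - 177.47.255.255) -> 10.59.205.250
  177.42.224.0/19 (177.42.224.0 - 177.42.255.255) -> 10.59.205.126
More-specific entries that do NOT match:
  177.42.248.76/30 (177.42.248.76 - 177.42.248.79) does not contain 177.42.248.95
  177.42.248.28/30 (177.42.248.28 - 177.42.248.31) does not contain 177.42.248.95
  177.42.248.0/26 (177.42.248.0 - 177.42.248.63) does not contain 177.42.248.95
  185.42.248.0/23 (185.42.248.0 - 185.42.249.255) does not contain 177.42.248.95
  177.42.120.0/21 (177.42.120.0 - 177.42.127.255) does not contain 177.42.248.95
  177.42.176.0/20 (177.42.176.0 - 177.42.191.255) does not contain 177.42.248.95
  177.42.208.0/20 (177.42.208.0 - 177.42.223.255) does not contain 177.42.248.95
Longest matching prefix is /19 -> next hop 10.59.205.126.

10.59.205.126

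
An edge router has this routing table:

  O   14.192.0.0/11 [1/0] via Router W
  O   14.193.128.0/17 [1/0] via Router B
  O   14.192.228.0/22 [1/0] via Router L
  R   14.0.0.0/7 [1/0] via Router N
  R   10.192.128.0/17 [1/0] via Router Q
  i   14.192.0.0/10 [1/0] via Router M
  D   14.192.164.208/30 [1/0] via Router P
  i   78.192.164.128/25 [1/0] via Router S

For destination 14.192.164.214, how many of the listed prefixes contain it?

Prefixes containing 14.192.164.214:
  14.0.0.0/7 (14.0.0.0 - 15.255.255.255)
  14.192.0.0/10 (14.192.0.0 - 14.255.255.255)
  14.192.0.0/11 (14.192.0.0 - 14.223.255.255)
Total matching entries: 3.

3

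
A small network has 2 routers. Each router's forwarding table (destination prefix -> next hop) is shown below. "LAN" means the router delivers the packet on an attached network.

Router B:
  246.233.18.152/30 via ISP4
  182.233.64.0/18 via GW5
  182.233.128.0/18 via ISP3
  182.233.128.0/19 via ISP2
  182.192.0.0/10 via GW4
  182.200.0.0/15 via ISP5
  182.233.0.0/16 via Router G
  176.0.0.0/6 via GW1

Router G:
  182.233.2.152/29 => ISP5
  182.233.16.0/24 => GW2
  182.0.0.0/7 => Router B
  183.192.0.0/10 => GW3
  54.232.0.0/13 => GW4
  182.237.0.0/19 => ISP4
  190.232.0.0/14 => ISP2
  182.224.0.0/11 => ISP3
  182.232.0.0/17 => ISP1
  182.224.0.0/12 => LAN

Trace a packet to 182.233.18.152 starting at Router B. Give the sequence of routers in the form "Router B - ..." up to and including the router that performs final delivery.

At Router B: longest match for 182.233.18.152 is 182.233.0.0/16 -> Router G
At Router G: longest match for 182.233.18.152 is 182.224.0.0/12 -> LAN

Router B - Router G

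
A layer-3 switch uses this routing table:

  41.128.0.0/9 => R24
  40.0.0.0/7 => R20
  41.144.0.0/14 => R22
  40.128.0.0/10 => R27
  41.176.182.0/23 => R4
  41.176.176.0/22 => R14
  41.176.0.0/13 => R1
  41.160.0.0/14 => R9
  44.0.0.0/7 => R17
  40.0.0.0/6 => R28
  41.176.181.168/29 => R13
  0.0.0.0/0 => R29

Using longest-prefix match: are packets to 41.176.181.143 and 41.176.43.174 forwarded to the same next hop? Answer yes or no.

41.176.181.143: longest match 41.176.0.0/13 -> R1
41.176.43.174: longest match 41.176.0.0/13 -> R1

yes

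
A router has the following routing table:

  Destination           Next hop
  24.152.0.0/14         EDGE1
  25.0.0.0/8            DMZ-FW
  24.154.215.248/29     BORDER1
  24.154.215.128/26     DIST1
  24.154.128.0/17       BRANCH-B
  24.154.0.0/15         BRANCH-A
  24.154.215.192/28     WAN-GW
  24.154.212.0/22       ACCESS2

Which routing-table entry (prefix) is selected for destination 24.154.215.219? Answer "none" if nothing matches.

24.154.212.0/22

Entries matching 24.154.215.219:
  24.152.0.0/14 (24.152.0.0 - 24.155.255.255)
  24.154.0.0/15 (24.154.0.0 - 24.155.255.255)
  24.154.128.0/17 (24.154.128.0 - 24.154.255.255)
  24.154.212.0/22 (24.154.212.0 - 24.154.215.255)
Most specific is 24.154.212.0/22.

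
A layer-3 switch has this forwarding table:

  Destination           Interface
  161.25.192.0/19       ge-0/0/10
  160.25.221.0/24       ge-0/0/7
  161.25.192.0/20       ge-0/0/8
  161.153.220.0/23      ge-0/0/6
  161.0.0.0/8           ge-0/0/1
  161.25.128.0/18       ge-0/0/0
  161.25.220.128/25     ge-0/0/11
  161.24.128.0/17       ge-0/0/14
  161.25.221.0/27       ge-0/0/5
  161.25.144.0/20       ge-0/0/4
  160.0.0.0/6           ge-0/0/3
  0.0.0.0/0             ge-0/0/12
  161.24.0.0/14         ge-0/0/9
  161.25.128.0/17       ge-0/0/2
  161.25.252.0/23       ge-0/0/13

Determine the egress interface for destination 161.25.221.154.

ge-0/0/10

Routes whose prefix contains 161.25.221.154:
  0.0.0.0/0 (default, matches everything) -> ge-0/0/12
  160.0.0.0/6 (160.0.0.0 - 163.255.255.255) -> ge-0/0/3
  161.0.0.0/8 (161.0.0.0 - 161.255.255.255) -> ge-0/0/1
  161.24.0.0/14 (161.24.0.0 - 161.27.255.255) -> ge-0/0/9
  161.25.128.0/17 (161.25.128.0 - 161.25.255.255) -> ge-0/0/2
  161.25.192.0/19 (161.25.192.0 - 161.25.223.255) -> ge-0/0/10
More-specific entries that do NOT match:
  161.25.221.0/27 (161.25.221.0 - 161.25.221.31) does not contain 161.25.221.154
  161.25.220.128/25 (161.25.220.128 - 161.25.220.255) does not contain 161.25.221.154
  160.25.221.0/24 (160.25.221.0 - 160.25.221.255) does not contain 161.25.221.154
  161.153.220.0/23 (161.153.220.0 - 161.153.221.255) does not contain 161.25.221.154
  161.25.252.0/23 (161.25.252.0 - 161.25.253.255) does not contain 161.25.221.154
  161.25.192.0/20 (161.25.192.0 - 161.25.207.255) does not contain 161.25.221.154
  161.25.144.0/20 (161.25.144.0 - 161.25.159.255) does not contain 161.25.221.154
Longest matching prefix is /19 -> interface ge-0/0/10.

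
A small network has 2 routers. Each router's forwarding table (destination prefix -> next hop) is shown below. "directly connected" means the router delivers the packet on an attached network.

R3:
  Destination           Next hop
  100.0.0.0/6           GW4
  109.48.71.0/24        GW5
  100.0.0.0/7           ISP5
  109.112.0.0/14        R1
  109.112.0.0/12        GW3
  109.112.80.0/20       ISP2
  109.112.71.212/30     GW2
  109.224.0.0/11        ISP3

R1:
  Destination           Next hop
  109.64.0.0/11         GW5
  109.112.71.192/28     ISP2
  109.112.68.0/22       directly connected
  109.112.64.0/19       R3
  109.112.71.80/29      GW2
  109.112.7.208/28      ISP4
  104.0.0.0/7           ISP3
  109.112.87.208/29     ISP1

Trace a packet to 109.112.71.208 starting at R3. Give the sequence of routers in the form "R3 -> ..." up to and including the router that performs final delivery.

R3 -> R1

At R3: longest match for 109.112.71.208 is 109.112.0.0/14 -> R1
At R1: longest match for 109.112.71.208 is 109.112.68.0/22 -> directly connected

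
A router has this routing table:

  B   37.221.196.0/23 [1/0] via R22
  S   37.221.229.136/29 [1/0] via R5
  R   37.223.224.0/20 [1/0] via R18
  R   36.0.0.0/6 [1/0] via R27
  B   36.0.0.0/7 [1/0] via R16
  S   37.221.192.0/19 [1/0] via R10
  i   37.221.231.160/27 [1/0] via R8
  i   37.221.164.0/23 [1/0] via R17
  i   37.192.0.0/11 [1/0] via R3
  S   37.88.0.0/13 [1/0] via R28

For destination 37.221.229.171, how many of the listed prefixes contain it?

Prefixes containing 37.221.229.171:
  36.0.0.0/6 (36.0.0.0 - 39.255.255.255)
  36.0.0.0/7 (36.0.0.0 - 37.255.255.255)
  37.192.0.0/11 (37.192.0.0 - 37.223.255.255)
Total matching entries: 3.

3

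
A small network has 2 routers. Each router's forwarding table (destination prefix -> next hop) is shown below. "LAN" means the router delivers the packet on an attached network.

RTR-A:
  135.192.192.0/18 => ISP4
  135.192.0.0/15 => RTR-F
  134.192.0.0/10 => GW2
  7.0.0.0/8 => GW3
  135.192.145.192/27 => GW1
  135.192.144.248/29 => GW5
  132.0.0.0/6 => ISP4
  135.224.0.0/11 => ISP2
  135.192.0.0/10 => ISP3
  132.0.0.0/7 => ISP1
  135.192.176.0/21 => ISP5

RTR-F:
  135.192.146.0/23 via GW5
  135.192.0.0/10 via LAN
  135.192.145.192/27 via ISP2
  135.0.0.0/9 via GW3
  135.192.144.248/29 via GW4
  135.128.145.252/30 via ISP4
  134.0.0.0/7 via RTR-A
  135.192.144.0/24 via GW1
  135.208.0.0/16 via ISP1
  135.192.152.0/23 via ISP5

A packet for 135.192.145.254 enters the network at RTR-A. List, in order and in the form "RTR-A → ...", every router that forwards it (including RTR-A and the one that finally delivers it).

RTR-A → RTR-F

At RTR-A: longest match for 135.192.145.254 is 135.192.0.0/15 -> RTR-F
At RTR-F: longest match for 135.192.145.254 is 135.192.0.0/10 -> LAN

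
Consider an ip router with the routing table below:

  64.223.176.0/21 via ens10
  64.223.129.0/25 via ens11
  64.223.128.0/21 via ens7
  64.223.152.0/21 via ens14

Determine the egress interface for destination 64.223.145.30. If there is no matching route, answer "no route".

No entry's prefix contains 64.223.145.30; there is no default route.

no route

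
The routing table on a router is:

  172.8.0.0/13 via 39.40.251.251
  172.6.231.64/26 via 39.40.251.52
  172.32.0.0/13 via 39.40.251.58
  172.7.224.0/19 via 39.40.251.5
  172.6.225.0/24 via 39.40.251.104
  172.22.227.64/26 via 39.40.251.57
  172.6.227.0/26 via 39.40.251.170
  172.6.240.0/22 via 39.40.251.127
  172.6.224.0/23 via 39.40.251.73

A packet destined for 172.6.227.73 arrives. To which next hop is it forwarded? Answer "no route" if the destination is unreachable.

No entry's prefix contains 172.6.227.73; there is no default route.

no route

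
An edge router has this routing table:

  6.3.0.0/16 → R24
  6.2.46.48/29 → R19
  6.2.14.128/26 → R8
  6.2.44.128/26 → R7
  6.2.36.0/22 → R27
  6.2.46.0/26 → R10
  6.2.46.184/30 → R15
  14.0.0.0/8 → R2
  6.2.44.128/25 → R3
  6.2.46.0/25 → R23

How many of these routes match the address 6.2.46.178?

0

No listed prefix contains 6.2.46.178.
Total matching entries: 0.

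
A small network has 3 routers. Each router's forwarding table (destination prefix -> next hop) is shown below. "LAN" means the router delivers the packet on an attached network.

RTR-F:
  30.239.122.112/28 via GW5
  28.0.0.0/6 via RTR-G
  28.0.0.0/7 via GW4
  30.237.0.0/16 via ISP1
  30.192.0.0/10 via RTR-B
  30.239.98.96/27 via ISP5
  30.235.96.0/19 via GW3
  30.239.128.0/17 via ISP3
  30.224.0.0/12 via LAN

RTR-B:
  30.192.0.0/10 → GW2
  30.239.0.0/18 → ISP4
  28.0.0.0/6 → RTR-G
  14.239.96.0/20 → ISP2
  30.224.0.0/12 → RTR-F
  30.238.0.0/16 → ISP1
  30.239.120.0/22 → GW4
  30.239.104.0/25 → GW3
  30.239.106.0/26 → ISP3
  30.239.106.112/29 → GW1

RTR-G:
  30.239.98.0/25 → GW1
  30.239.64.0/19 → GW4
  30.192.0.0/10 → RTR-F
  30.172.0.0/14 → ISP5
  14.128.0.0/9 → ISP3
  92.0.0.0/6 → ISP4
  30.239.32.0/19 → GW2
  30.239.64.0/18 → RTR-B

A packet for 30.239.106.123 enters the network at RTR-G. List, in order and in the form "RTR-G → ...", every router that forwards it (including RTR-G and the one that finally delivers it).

At RTR-G: longest match for 30.239.106.123 is 30.239.64.0/18 -> RTR-B
At RTR-B: longest match for 30.239.106.123 is 30.224.0.0/12 -> RTR-F
At RTR-F: longest match for 30.239.106.123 is 30.224.0.0/12 -> LAN

RTR-G → RTR-B → RTR-F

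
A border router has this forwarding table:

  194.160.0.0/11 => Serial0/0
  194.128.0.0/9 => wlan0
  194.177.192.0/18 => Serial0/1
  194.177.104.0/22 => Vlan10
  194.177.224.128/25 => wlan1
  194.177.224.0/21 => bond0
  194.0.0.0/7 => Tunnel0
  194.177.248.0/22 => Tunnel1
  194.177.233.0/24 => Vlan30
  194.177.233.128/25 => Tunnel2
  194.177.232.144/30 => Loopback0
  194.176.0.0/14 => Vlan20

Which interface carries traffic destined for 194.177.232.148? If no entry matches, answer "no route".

Serial0/1

Routes whose prefix contains 194.177.232.148:
  194.0.0.0/7 (194.0.0.0 - 195.255.255.255) -> Tunnel0
  194.128.0.0/9 (194.128.0.0 - 194.255.255.255) -> wlan0
  194.160.0.0/11 (194.160.0.0 - 194.191.255.255) -> Serial0/0
  194.176.0.0/14 (194.176.0.0 - 194.179.255.255) -> Vlan20
  194.177.192.0/18 (194.177.192.0 - 194.177.255.255) -> Serial0/1
More-specific entries that do NOT match:
  194.177.232.144/30 (194.177.232.144 - 194.177.232.147) does not contain 194.177.232.148
  194.177.224.128/25 (194.177.224.128 - 194.177.224.255) does not contain 194.177.232.148
  194.177.233.128/25 (194.177.233.128 - 194.177.233.255) does not contain 194.177.232.148
  194.177.233.0/24 (194.177.233.0 - 194.177.233.255) does not contain 194.177.232.148
  194.177.104.0/22 (194.177.104.0 - 194.177.107.255) does not contain 194.177.232.148
  194.177.248.0/22 (194.177.248.0 - 194.177.251.255) does not contain 194.177.232.148
  194.177.224.0/21 (194.177.224.0 - 194.177.231.255) does not contain 194.177.232.148
Longest matching prefix is /18 -> interface Serial0/1.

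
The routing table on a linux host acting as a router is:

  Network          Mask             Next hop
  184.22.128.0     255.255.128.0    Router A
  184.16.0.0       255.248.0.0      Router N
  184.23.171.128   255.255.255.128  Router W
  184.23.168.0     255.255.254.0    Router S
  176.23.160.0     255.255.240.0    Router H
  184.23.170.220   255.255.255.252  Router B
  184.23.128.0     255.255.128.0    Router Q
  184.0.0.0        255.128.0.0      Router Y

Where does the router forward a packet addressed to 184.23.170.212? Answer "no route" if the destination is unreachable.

Router Q

Routes whose prefix contains 184.23.170.212:
  184.0.0.0/9 (184.0.0.0 - 184.127.255.255) -> Router Y
  184.16.0.0/13 (184.16.0.0 - 184.23.255.255) -> Router N
  184.23.128.0/17 (184.23.128.0 - 184.23.255.255) -> Router Q
More-specific entries that do NOT match:
  184.23.170.220/30 (184.23.170.220 - 184.23.170.223) does not contain 184.23.170.212
  184.23.171.128/25 (184.23.171.128 - 184.23.171.255) does not contain 184.23.170.212
  184.23.168.0/23 (184.23.168.0 - 184.23.169.255) does not contain 184.23.170.212
  176.23.160.0/20 (176.23.160.0 - 176.23.175.255) does not contain 184.23.170.212
Longest matching prefix is /17 -> next hop Router Q.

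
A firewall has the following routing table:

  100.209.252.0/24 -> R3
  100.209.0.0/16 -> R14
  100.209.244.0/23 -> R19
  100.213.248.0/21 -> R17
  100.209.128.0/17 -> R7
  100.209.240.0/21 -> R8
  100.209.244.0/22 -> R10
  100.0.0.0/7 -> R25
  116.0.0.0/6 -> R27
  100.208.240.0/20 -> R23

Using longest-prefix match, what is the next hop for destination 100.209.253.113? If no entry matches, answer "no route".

Routes whose prefix contains 100.209.253.113:
  100.0.0.0/7 (100.0.0.0 - 101.255.255.255) -> R25
  100.209.0.0/16 (100.209.0.0 - 100.209.255.255) -> R14
  100.209.128.0/17 (100.209.128.0 - 100.209.255.255) -> R7
More-specific entries that do NOT match:
  100.209.252.0/24 (100.209.252.0 - 100.209.252.255) does not contain 100.209.253.113
  100.209.244.0/23 (100.209.244.0 - 100.209.245.255) does not contain 100.209.253.113
  100.209.244.0/22 (100.209.244.0 - 100.209.247.255) does not contain 100.209.253.113
  100.213.248.0/21 (100.213.248.0 - 100.213.255.255) does not contain 100.209.253.113
  100.209.240.0/21 (100.209.240.0 - 100.209.247.255) does not contain 100.209.253.113
  100.208.240.0/20 (100.208.240.0 - 100.208.255.255) does not contain 100.209.253.113
Longest matching prefix is /17 -> next hop R7.

R7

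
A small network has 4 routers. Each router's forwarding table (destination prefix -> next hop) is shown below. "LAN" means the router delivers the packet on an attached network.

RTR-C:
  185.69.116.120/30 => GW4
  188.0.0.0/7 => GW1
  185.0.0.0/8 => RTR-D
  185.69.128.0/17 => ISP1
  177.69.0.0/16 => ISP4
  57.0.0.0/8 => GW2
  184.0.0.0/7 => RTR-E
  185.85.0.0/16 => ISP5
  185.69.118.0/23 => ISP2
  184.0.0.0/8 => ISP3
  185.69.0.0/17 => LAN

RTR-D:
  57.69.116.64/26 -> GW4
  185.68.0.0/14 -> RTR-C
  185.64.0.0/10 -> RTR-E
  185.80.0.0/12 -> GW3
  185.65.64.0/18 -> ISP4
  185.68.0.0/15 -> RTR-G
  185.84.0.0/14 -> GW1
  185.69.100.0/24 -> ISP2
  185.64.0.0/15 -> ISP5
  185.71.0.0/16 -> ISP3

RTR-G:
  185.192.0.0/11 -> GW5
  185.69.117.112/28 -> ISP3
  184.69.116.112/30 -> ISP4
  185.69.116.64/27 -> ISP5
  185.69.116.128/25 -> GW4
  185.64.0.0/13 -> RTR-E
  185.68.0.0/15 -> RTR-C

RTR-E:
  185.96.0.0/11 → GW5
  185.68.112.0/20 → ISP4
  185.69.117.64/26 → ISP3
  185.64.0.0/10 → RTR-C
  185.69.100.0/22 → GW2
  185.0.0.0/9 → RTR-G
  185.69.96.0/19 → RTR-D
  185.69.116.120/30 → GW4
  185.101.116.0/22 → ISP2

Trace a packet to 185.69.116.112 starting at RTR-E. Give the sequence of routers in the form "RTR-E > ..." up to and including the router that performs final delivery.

RTR-E > RTR-D > RTR-G > RTR-C

At RTR-E: longest match for 185.69.116.112 is 185.69.96.0/19 -> RTR-D
At RTR-D: longest match for 185.69.116.112 is 185.68.0.0/15 -> RTR-G
At RTR-G: longest match for 185.69.116.112 is 185.68.0.0/15 -> RTR-C
At RTR-C: longest match for 185.69.116.112 is 185.69.0.0/17 -> LAN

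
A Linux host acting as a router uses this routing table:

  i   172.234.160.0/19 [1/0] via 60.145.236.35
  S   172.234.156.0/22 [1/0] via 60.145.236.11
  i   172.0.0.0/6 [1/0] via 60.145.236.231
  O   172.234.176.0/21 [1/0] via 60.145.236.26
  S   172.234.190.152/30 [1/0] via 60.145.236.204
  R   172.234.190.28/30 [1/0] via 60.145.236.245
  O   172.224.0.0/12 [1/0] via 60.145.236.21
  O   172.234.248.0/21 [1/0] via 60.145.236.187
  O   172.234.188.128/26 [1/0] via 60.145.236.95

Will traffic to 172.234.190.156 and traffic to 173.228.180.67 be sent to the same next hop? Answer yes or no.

172.234.190.156: longest match 172.234.160.0/19 -> 60.145.236.35
173.228.180.67: longest match 172.0.0.0/6 -> 60.145.236.231

no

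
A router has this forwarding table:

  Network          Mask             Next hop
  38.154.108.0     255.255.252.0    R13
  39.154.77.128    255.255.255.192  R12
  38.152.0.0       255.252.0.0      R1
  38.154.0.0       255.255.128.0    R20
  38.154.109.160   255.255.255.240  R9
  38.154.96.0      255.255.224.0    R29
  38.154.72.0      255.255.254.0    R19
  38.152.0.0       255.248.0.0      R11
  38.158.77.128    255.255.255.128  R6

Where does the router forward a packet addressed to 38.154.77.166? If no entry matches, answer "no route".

Routes whose prefix contains 38.154.77.166:
  38.152.0.0/13 (38.152.0.0 - 38.159.255.255) -> R11
  38.152.0.0/14 (38.152.0.0 - 38.155.255.255) -> R1
  38.154.0.0/17 (38.154.0.0 - 38.154.127.255) -> R20
More-specific entries that do NOT match:
  38.154.109.160/28 (38.154.109.160 - 38.154.109.175) does not contain 38.154.77.166
  39.154.77.128/26 (39.154.77.128 - 39.154.77.191) does not contain 38.154.77.166
  38.158.77.128/25 (38.158.77.128 - 38.158.77.255) does not contain 38.154.77.166
  38.154.72.0/23 (38.154.72.0 - 38.154.73.255) does not contain 38.154.77.166
  38.154.108.0/22 (38.154.108.0 - 38.154.111.255) does not contain 38.154.77.166
  38.154.96.0/19 (38.154.96.0 - 38.154.127.255) does not contain 38.154.77.166
Longest matching prefix is /17 -> next hop R20.

R20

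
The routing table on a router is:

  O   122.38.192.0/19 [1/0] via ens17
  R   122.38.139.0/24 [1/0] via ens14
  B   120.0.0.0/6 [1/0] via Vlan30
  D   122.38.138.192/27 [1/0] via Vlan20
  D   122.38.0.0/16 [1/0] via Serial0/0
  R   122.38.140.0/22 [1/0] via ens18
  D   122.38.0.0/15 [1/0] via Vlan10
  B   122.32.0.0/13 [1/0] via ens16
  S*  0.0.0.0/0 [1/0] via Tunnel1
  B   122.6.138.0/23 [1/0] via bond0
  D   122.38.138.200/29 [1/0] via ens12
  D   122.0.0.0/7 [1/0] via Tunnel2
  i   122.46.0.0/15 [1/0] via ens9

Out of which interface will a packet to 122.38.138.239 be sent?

Routes whose prefix contains 122.38.138.239:
  0.0.0.0/0 (default, matches everything) -> Tunnel1
  120.0.0.0/6 (120.0.0.0 - 123.255.255.255) -> Vlan30
  122.0.0.0/7 (122.0.0.0 - 123.255.255.255) -> Tunnel2
  122.32.0.0/13 (122.32.0.0 - 122.39.255.255) -> ens16
  122.38.0.0/15 (122.38.0.0 - 122.39.255.255) -> Vlan10
  122.38.0.0/16 (122.38.0.0 - 122.38.255.255) -> Serial0/0
More-specific entries that do NOT match:
  122.38.138.200/29 (122.38.138.200 - 122.38.138.207) does not contain 122.38.138.239
  122.38.138.192/27 (122.38.138.192 - 122.38.138.223) does not contain 122.38.138.239
  122.38.139.0/24 (122.38.139.0 - 122.38.139.255) does not contain 122.38.138.239
  122.6.138.0/23 (122.6.138.0 - 122.6.139.255) does not contain 122.38.138.239
  122.38.140.0/22 (122.38.140.0 - 122.38.143.255) does not contain 122.38.138.239
  122.38.192.0/19 (122.38.192.0 - 122.38.223.255) does not contain 122.38.138.239
Longest matching prefix is /16 -> interface Serial0/0.

Serial0/0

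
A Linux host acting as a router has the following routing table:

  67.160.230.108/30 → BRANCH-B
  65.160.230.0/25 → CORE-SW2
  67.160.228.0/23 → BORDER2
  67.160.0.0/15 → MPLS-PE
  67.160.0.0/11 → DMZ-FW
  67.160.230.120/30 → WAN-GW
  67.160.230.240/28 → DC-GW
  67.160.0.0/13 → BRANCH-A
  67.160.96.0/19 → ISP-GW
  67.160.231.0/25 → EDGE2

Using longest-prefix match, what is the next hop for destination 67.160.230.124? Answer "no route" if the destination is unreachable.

MPLS-PE

Routes whose prefix contains 67.160.230.124:
  67.160.0.0/11 (67.160.0.0 - 67.191.255.255) -> DMZ-FW
  67.160.0.0/13 (67.160.0.0 - 67.167.255.255) -> BRANCH-A
  67.160.0.0/15 (67.160.0.0 - 67.161.255.255) -> MPLS-PE
More-specific entries that do NOT match:
  67.160.230.108/30 (67.160.230.108 - 67.160.230.111) does not contain 67.160.230.124
  67.160.230.120/30 (67.160.230.120 - 67.160.230.123) does not contain 67.160.230.124
  67.160.230.240/28 (67.160.230.240 - 67.160.230.255) does not contain 67.160.230.124
  65.160.230.0/25 (65.160.230.0 - 65.160.230.127) does not contain 67.160.230.124
  67.160.231.0/25 (67.160.231.0 - 67.160.231.127) does not contain 67.160.230.124
  67.160.228.0/23 (67.160.228.0 - 67.160.229.255) does not contain 67.160.230.124
  67.160.96.0/19 (67.160.96.0 - 67.160.127.255) does not contain 67.160.230.124
Longest matching prefix is /15 -> next hop MPLS-PE.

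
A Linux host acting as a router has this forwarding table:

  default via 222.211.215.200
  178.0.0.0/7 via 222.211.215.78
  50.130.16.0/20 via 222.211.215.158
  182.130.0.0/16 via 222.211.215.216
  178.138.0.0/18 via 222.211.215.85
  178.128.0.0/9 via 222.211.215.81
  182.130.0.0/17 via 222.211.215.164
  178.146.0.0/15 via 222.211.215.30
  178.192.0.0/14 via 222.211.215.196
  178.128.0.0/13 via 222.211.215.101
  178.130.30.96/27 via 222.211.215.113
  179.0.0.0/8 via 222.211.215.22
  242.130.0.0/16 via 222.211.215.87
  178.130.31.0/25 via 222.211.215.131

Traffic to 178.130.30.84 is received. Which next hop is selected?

222.211.215.101

Routes whose prefix contains 178.130.30.84:
  0.0.0.0/0 (default, matches everything) -> 222.211.215.200
  178.0.0.0/7 (178.0.0.0 - 179.255.255.255) -> 222.211.215.78
  178.128.0.0/9 (178.128.0.0 - 178.255.255.255) -> 222.211.215.81
  178.128.0.0/13 (178.128.0.0 - 178.135.255.255) -> 222.211.215.101
More-specific entries that do NOT match:
  178.130.30.96/27 (178.130.30.96 - 178.130.30.127) does not contain 178.130.30.84
  178.130.31.0/25 (178.130.31.0 - 178.130.31.127) does not contain 178.130.30.84
  50.130.16.0/20 (50.130.16.0 - 50.130.31.255) does not contain 178.130.30.84
  178.138.0.0/18 (178.138.0.0 - 178.138.63.255) does not contain 178.130.30.84
  182.130.0.0/17 (182.130.0.0 - 182.130.127.255) does not contain 178.130.30.84
  182.130.0.0/16 (182.130.0.0 - 182.130.255.255) does not contain 178.130.30.84
  242.130.0.0/16 (242.130.0.0 - 242.130.255.255) does not contain 178.130.30.84
  178.146.0.0/15 (178.146.0.0 - 178.147.255.255) does not contain 178.130.30.84
  178.192.0.0/14 (178.192.0.0 - 178.195.255.255) does not contain 178.130.30.84
Longest matching prefix is /13 -> next hop 222.211.215.101.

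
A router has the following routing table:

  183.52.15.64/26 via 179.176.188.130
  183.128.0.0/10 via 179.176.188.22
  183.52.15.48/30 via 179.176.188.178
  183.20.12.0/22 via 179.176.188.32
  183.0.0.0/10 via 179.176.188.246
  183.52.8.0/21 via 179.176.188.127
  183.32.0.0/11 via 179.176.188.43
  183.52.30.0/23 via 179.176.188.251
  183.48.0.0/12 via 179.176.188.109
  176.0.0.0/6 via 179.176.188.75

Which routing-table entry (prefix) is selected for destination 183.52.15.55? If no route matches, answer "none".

Entries matching 183.52.15.55:
  183.0.0.0/10 (183.0.0.0 - 183.63.255.255)
  183.32.0.0/11 (183.32.0.0 - 183.63.255.255)
  183.48.0.0/12 (183.48.0.0 - 183.63.255.255)
  183.52.8.0/21 (183.52.8.0 - 183.52.15.255)
Most specific is 183.52.8.0/21.

183.52.8.0/21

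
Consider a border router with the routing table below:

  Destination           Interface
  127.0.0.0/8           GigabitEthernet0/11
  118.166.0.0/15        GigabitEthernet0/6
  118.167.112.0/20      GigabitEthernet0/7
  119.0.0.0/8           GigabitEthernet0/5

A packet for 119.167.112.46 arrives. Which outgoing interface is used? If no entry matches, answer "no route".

GigabitEthernet0/5

Routes whose prefix contains 119.167.112.46:
  119.0.0.0/8 (119.0.0.0 - 119.255.255.255) -> GigabitEthernet0/5
More-specific entries that do NOT match:
  118.167.112.0/20 (118.167.112.0 - 118.167.127.255) does not contain 119.167.112.46
  118.166.0.0/15 (118.166.0.0 - 118.167.255.255) does not contain 119.167.112.46
Longest matching prefix is /8 -> interface GigabitEthernet0/5.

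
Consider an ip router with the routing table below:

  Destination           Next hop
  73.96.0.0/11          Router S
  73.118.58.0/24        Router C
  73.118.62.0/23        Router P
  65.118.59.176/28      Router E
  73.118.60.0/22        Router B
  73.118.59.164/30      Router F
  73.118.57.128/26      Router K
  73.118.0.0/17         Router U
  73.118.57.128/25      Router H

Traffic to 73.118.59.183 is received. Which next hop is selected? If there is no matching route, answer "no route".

Routes whose prefix contains 73.118.59.183:
  73.96.0.0/11 (73.96.0.0 - 73.127.255.255) -> Router S
  73.118.0.0/17 (73.118.0.0 - 73.118.127.255) -> Router U
More-specific entries that do NOT match:
  73.118.59.164/30 (73.118.59.164 - 73.118.59.167) does not contain 73.118.59.183
  65.118.59.176/28 (65.118.59.176 - 65.118.59.191) does not contain 73.118.59.183
  73.118.57.128/26 (73.118.57.128 - 73.118.57.191) does not contain 73.118.59.183
  73.118.57.128/25 (73.118.57.128 - 73.118.57.255) does not contain 73.118.59.183
  73.118.58.0/24 (73.118.58.0 - 73.118.58.255) does not contain 73.118.59.183
  73.118.62.0/23 (73.118.62.0 - 73.118.63.255) does not contain 73.118.59.183
  73.118.60.0/22 (73.118.60.0 - 73.118.63.255) does not contain 73.118.59.183
Longest matching prefix is /17 -> next hop Router U.

Router U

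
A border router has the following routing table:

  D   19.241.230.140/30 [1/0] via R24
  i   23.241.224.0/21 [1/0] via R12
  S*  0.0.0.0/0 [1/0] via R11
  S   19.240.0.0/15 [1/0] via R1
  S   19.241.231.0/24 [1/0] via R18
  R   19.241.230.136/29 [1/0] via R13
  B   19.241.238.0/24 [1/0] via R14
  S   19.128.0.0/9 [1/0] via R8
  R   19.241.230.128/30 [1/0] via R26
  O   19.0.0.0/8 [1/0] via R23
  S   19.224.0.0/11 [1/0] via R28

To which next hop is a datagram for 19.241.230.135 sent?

R1

Routes whose prefix contains 19.241.230.135:
  0.0.0.0/0 (default, matches everything) -> R11
  19.0.0.0/8 (19.0.0.0 - 19.255.255.255) -> R23
  19.128.0.0/9 (19.128.0.0 - 19.255.255.255) -> R8
  19.224.0.0/11 (19.224.0.0 - 19.255.255.255) -> R28
  19.240.0.0/15 (19.240.0.0 - 19.241.255.255) -> R1
More-specific entries that do NOT match:
  19.241.230.140/30 (19.241.230.140 - 19.241.230.143) does not contain 19.241.230.135
  19.241.230.128/30 (19.241.230.128 - 19.241.230.131) does not contain 19.241.230.135
  19.241.230.136/29 (19.241.230.136 - 19.241.230.143) does not contain 19.241.230.135
  19.241.231.0/24 (19.241.231.0 - 19.241.231.255) does not contain 19.241.230.135
  19.241.238.0/24 (19.241.238.0 - 19.241.238.255) does not contain 19.241.230.135
  23.241.224.0/21 (23.241.224.0 - 23.241.231.255) does not contain 19.241.230.135
Longest matching prefix is /15 -> next hop R1.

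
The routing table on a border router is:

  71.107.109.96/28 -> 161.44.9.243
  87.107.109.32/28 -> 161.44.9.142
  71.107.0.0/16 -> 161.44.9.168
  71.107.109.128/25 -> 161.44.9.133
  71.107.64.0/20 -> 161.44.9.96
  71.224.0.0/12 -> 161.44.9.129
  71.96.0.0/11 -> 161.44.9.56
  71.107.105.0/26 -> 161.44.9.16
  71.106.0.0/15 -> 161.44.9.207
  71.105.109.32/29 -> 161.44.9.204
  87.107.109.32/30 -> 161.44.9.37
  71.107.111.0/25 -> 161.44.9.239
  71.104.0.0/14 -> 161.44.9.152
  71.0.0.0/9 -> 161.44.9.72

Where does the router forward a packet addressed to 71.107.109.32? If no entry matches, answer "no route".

Routes whose prefix contains 71.107.109.32:
  71.0.0.0/9 (71.0.0.0 - 71.127.255.255) -> 161.44.9.72
  71.96.0.0/11 (71.96.0.0 - 71.127.255.255) -> 161.44.9.56
  71.104.0.0/14 (71.104.0.0 - 71.107.255.255) -> 161.44.9.152
  71.106.0.0/15 (71.106.0.0 - 71.107.255.255) -> 161.44.9.207
  71.107.0.0/16 (71.107.0.0 - 71.107.255.255) -> 161.44.9.168
More-specific entries that do NOT match:
  87.107.109.32/30 (87.107.109.32 - 87.107.109.35) does not contain 71.107.109.32
  71.105.109.32/29 (71.105.109.32 - 71.105.109.39) does not contain 71.107.109.32
  71.107.109.96/28 (71.107.109.96 - 71.107.109.111) does not contain 71.107.109.32
  87.107.109.32/28 (87.107.109.32 - 87.107.109.47) does not contain 71.107.109.32
  71.107.105.0/26 (71.107.105.0 - 71.107.105.63) does not contain 71.107.109.32
  71.107.109.128/25 (71.107.109.128 - 71.107.109.255) does not contain 71.107.109.32
  71.107.111.0/25 (71.107.111.0 - 71.107.111.127) does not contain 71.107.109.32
  71.107.64.0/20 (71.107.64.0 - 71.107.79.255) does not contain 71.107.109.32
Longest matching prefix is /16 -> next hop 161.44.9.168.

161.44.9.168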